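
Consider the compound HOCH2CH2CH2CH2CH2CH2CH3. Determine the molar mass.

116.20 g/mol

Atom tally by fragment:
  HOCH2CH2 → C:2 H:5 O:1
  CH2 → C:1 H:2
  CH2 → C:1 H:2
  CH2 → C:1 H:2
  CH2 → C:1 H:2
  CH3 → C:1 H:3
Element totals:
  C: 7
  H: 16
  O: 1
Molecular formula: C7H16O.
  M = 7(12.011) + 16(1.008) + 15.999
    = 84.077 + 16.128 + 15.999 = 116.204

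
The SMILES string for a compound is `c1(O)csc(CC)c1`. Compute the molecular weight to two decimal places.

Atom tally by fragment:
  thiophene ring core → C:4 H:4 S:1
  (− 2 ring H displaced by substituents)
  + OH → O:1 H:1
  + C2H5 → C:2 H:5
Element totals:
  C: 6
  H: 8
  O: 1
  S: 1
Molecular formula: C6H8OS.
  M = 6(12.011) + 8(1.008) + 15.999 + 32.06
    = 72.066 + 8.064 + 15.999 + 32.060 = 128.189

128.19 g/mol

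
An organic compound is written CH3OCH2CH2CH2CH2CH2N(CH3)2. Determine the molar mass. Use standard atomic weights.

Element totals:
  C: 8
  H: 19
  N: 1
  O: 1
Molecular formula: C8H19NO.
  M = 8(12.011) + 19(1.008) + 14.007 + 15.999
    = 96.088 + 19.152 + 14.007 + 15.999 = 145.246

145.25 g/mol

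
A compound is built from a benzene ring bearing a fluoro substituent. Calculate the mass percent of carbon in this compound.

74.99%

Atom tally by fragment:
  benzene ring core → C:6 H:6
  (− 1 ring H displaced by substituents)
  + F → F:1
Element totals:
  C: 6
  H: 5
  F: 1
Molecular formula: C6H5F.
Molar mass = 96.104 g/mol.
Mass from C: 6 × 12.011 = 72.066 g/mol.
%C = 72.066 / 96.104 × 100 = 74.99%.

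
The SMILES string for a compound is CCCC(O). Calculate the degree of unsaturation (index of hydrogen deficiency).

0

Atom tally by fragment:
  CH3 → C:1 H:3
  CH2 → C:1 H:2
  CH2 → C:1 H:2
  CH2OH → C:1 H:3 O:1
Element totals:
  C: 4
  H: 10
  O: 1
Molecular formula: C4H10O.
DoU = (2C + 2 + N − H − X) / 2 = (2·4 + 2 + 0 − 10 − 0) / 2 = 0.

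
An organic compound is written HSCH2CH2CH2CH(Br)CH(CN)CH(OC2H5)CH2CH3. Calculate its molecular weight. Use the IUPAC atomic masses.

294.25 g/mol

Element totals:
  C: 11
  H: 20
  Br: 1
  N: 1
  O: 1
  S: 1
Molecular formula: C11H20BrNOS.
  M = 11(12.011) + 20(1.008) + 79.904 + 14.007 + 15.999 + 32.06
    = 132.121 + 20.160 + 79.904 + 14.007 + 15.999 + 32.060 = 294.251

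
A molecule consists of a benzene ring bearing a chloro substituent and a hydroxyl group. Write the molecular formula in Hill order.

C6H5ClO

Atom tally by fragment:
  benzene ring core → C:6 H:6
  (− 2 ring H displaced by substituents)
  + Cl → Cl:1
  + OH → O:1 H:1
Element totals:
  C: 6
  H: 5
  Cl: 1
  O: 1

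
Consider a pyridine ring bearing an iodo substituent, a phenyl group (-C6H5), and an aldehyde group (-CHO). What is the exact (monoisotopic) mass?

Atom tally by fragment:
  pyridine ring core → C:5 H:5 N:1
  (− 3 ring H displaced by substituents)
  + I → I:1
  + C6H5 → C:6 H:5
  + CHO → C:1 H:1 O:1
Element totals:
  C: 12
  H: 8
  I: 1
  N: 1
  O: 1
Molecular formula: C12H8INO.
  M = 12(12.0) + 8(1.007825) + 126.904472 + 14.003074 + 15.994915
    = 144.000000 + 8.062600 + 126.904472 + 14.003074 + 15.994915 = 308.965061

308.9651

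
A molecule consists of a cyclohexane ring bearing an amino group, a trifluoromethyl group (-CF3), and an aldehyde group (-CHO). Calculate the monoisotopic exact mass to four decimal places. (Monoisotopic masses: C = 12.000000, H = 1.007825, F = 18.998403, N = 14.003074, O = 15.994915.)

195.0871

Atom tally by fragment:
  cyclohexane ring core → C:6 H:12
  (− 3 ring H displaced by substituents)
  + NH2 → N:1 H:2
  + CF3 → C:1 F:3
  + CHO → C:1 H:1 O:1
Element totals:
  C: 8
  H: 12
  F: 3
  N: 1
  O: 1
Molecular formula: C8H12F3NO.
  M = 8(12.0) + 12(1.007825) + 3(18.998403) + 14.003074 + 15.994915
    = 96.000000 + 12.093900 + 56.995209 + 14.003074 + 15.994915 = 195.087098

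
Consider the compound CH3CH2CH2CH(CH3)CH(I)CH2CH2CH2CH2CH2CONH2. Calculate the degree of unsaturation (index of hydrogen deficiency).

Element totals:
  C: 12
  H: 24
  I: 1
  N: 1
  O: 1
Molecular formula: C12H24INO.
DoU = (2C + 2 + N − H − X) / 2 = (2·12 + 2 + 1 − 24 − 1) / 2 = 1.

1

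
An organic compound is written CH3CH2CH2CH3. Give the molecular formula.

Atom tally by fragment:
  CH3 → C:1 H:3
  CH2 → C:1 H:2
  CH2 → C:1 H:2
  CH3 → C:1 H:3
Element totals:
  C: 4
  H: 10

C4H10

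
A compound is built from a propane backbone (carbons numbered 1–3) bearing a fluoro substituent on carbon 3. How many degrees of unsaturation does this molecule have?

0

Atom tally by fragment:
  CH3 → C:1 H:3
  CH2 → C:1 H:2
  CH2F → C:1 H:2 F:1
Element totals:
  C: 3
  H: 7
  F: 1
Molecular formula: C3H7F.
DoU = (2C + 2 + N − H − X) / 2 = (2·3 + 2 + 0 − 7 − 1) / 2 = 0.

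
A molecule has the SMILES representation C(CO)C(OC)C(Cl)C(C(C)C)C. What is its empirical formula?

C10H21ClO2

Atom tally by fragment:
  HOCH2CH2 → C:2 H:5 O:1
  CH(OCH3) → C:2 H:4 O:1
  CH(Cl) → C:1 H:1 Cl:1
  CH(CH(CH3)2) → C:4 H:8
  CH3 → C:1 H:3
Element totals:
  C: 10
  H: 21
  Cl: 1
  O: 2
Molecular formula: C10H21ClO2.
gcd of subscripts (10, 1, 21, 2) = 1, so the empirical formula equals the molecular formula.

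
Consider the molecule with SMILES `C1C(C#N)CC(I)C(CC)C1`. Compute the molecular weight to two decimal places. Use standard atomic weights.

Atom tally by fragment:
  cyclohexane ring core → C:6 H:12
  (− 3 ring H displaced by substituents)
  + CN → C:1 N:1
  + I → I:1
  + C2H5 → C:2 H:5
Element totals:
  C: 9
  H: 14
  I: 1
  N: 1
Molecular formula: C9H14IN.
  M = 9(12.011) + 14(1.008) + 126.904 + 14.007
    = 108.099 + 14.112 + 126.904 + 14.007 = 263.122

263.12 g/mol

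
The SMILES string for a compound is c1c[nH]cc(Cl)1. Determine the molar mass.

101.53 g/mol

Atom tally by fragment:
  pyrrole ring core → C:4 H:5 N:1
  (− 1 ring H displaced by substituents)
  + Cl → Cl:1
Element totals:
  C: 4
  H: 4
  Cl: 1
  N: 1
Molecular formula: C4H4ClN.
  M = 4(12.011) + 4(1.008) + 35.45 + 14.007
    = 48.044 + 4.032 + 35.450 + 14.007 = 101.533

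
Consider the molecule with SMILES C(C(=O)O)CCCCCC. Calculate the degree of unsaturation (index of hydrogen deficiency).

1

Atom tally by fragment:
  HOOCCH2 → C:2 H:3 O:2
  CH2 → C:1 H:2
  CH2 → C:1 H:2
  CH2 → C:1 H:2
  CH2 → C:1 H:2
  CH2 → C:1 H:2
  CH3 → C:1 H:3
Element totals:
  C: 8
  H: 16
  O: 2
Molecular formula: C8H16O2.
DoU = (2C + 2 + N − H − X) / 2 = (2·8 + 2 + 0 − 16 − 0) / 2 = 1.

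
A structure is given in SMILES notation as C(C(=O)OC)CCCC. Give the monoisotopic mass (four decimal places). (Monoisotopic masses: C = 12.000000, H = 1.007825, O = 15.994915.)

130.0994

Atom tally by fragment:
  CH3OOCCH2 → C:3 H:5 O:2
  CH2 → C:1 H:2
  CH2 → C:1 H:2
  CH2 → C:1 H:2
  CH3 → C:1 H:3
Element totals:
  C: 7
  H: 14
  O: 2
Molecular formula: C7H14O2.
  M = 7(12.0) + 14(1.007825) + 2(15.994915)
    = 84.000000 + 14.109550 + 31.989830 = 130.099380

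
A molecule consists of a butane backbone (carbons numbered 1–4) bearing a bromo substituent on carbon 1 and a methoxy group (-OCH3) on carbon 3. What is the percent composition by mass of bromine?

47.83%

Atom tally by fragment:
  BrCH2 → C:1 H:2 Br:1
  CH2 → C:1 H:2
  CH(OCH3) → C:2 H:4 O:1
  CH3 → C:1 H:3
Element totals:
  C: 5
  H: 11
  Br: 1
  O: 1
Molecular formula: C5H11BrO.
Molar mass = 167.046 g/mol.
Mass from Br: 1 × 79.904 = 79.904 g/mol.
%Br = 79.904 / 167.046 × 100 = 47.83%.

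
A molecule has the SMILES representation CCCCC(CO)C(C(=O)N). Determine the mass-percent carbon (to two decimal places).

Atom tally by fragment:
  CH3 → C:1 H:3
  CH2 → C:1 H:2
  CH2 → C:1 H:2
  CH2 → C:1 H:2
  CH(CH2OH) → C:2 H:4 O:1
  CH2CONH2 → C:2 H:4 O:1 N:1
Element totals:
  C: 8
  H: 17
  N: 1
  O: 2
Molecular formula: C8H17NO2.
Molar mass = 159.229 g/mol.
Mass from C: 8 × 12.011 = 96.088 g/mol.
%C = 96.088 / 159.229 × 100 = 60.35%.

60.35%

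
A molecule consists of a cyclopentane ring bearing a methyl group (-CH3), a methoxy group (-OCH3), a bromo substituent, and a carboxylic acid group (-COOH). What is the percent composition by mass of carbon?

40.53%

Atom tally by fragment:
  cyclopentane ring core → C:5 H:10
  (− 4 ring H displaced by substituents)
  + CH3 → C:1 H:3
  + OCH3 → C:1 H:3 O:1
  + Br → Br:1
  + COOH → C:1 H:1 O:2
Element totals:
  C: 8
  H: 13
  Br: 1
  O: 3
Molecular formula: C8H13BrO3.
Molar mass = 237.093 g/mol.
Mass from C: 8 × 12.011 = 96.088 g/mol.
%C = 96.088 / 237.093 × 100 = 40.53%.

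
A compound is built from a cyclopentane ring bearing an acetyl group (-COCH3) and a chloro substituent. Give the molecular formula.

C7H11ClO

Atom tally by fragment:
  cyclopentane ring core → C:5 H:10
  (− 2 ring H displaced by substituents)
  + COCH3 → C:2 H:3 O:1
  + Cl → Cl:1
Element totals:
  C: 7
  H: 11
  Cl: 1
  O: 1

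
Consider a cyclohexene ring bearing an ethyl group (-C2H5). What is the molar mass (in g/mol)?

110.20 g/mol

Atom tally by fragment:
  cyclohexene ring core → C:6 H:10
  (− 1 ring H displaced by substituents)
  + C2H5 → C:2 H:5
Element totals:
  C: 8
  H: 14
Molecular formula: C8H14.
  M = 8(12.011) + 14(1.008)
    = 96.088 + 14.112 = 110.200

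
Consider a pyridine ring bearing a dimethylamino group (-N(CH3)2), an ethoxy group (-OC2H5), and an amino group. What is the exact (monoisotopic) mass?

Atom tally by fragment:
  pyridine ring core → C:5 H:5 N:1
  (− 3 ring H displaced by substituents)
  + N(CH3)2 → N:1 C:2 H:6
  + OC2H5 → C:2 H:5 O:1
  + NH2 → N:1 H:2
Element totals:
  C: 9
  H: 15
  N: 3
  O: 1
Molecular formula: C9H15N3O.
  M = 9(12.0) + 15(1.007825) + 3(14.003074) + 15.994915
    = 108.000000 + 15.117375 + 42.009222 + 15.994915 = 181.121512

181.1215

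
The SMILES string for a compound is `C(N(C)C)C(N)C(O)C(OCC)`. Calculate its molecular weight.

176.26 g/mol

Atom tally by fragment:
  (CH3)2NCH2 → C:3 H:8 N:1
  CH(NH2) → C:1 H:3 N:1
  CH(OH) → C:1 H:2 O:1
  CH2OC2H5 → C:3 H:7 O:1
Element totals:
  C: 8
  H: 20
  N: 2
  O: 2
Molecular formula: C8H20N2O2.
  M = 8(12.011) + 20(1.008) + 2(14.007) + 2(15.999)
    = 96.088 + 20.160 + 28.014 + 31.998 = 176.260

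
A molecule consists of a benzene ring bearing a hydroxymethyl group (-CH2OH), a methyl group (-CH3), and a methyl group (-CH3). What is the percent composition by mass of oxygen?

Atom tally by fragment:
  benzene ring core → C:6 H:6
  (− 3 ring H displaced by substituents)
  + CH2OH → C:1 H:3 O:1
  + CH3 → C:1 H:3
  + CH3 → C:1 H:3
Element totals:
  C: 9
  H: 12
  O: 1
Molecular formula: C9H12O.
Molar mass = 136.194 g/mol.
Mass from O: 1 × 15.999 = 15.999 g/mol.
%O = 15.999 / 136.194 × 100 = 11.75%.

11.75%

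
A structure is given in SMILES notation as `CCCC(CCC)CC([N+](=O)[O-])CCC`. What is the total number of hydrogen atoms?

25

Atom tally by fragment:
  CH3 → C:1 H:3
  CH2 → C:1 H:2
  CH2 → C:1 H:2
  CH(CH2CH2CH3) → C:4 H:8
  CH2 → C:1 H:2
  CH(NO2) → C:1 H:1 N:1 O:2
  CH2 → C:1 H:2
  CH2 → C:1 H:2
  CH3 → C:1 H:3
Element totals:
  C: 12
  H: 25
  N: 1
  O: 2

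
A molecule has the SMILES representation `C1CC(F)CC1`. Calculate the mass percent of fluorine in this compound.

21.56%

Atom tally by fragment:
  cyclopentane ring core → C:5 H:10
  (− 1 ring H displaced by substituents)
  + F → F:1
Element totals:
  C: 5
  H: 9
  F: 1
Molecular formula: C5H9F.
Molar mass = 88.125 g/mol.
Mass from F: 1 × 18.998 = 18.998 g/mol.
%F = 18.998 / 88.125 × 100 = 21.56%.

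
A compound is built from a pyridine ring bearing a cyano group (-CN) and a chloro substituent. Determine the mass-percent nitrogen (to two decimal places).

20.22%

Atom tally by fragment:
  pyridine ring core → C:5 H:5 N:1
  (− 2 ring H displaced by substituents)
  + CN → C:1 N:1
  + Cl → Cl:1
Element totals:
  C: 6
  H: 3
  Cl: 1
  N: 2
Molecular formula: C6H3ClN2.
Molar mass = 138.554 g/mol.
Mass from N: 2 × 14.007 = 28.014 g/mol.
%N = 28.014 / 138.554 × 100 = 20.22%.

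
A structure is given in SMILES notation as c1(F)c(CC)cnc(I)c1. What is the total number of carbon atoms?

7

Atom tally by fragment:
  pyridine ring core → C:5 H:5 N:1
  (− 3 ring H displaced by substituents)
  + F → F:1
  + C2H5 → C:2 H:5
  + I → I:1
Element totals:
  C: 7
  H: 7
  F: 1
  I: 1
  N: 1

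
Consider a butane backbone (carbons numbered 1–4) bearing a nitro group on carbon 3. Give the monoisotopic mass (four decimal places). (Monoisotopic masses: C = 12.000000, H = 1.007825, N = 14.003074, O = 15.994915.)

Atom tally by fragment:
  CH3 → C:1 H:3
  CH2 → C:1 H:2
  CH(NO2) → C:1 H:1 N:1 O:2
  CH3 → C:1 H:3
Element totals:
  C: 4
  H: 9
  N: 1
  O: 2
Molecular formula: C4H9NO2.
  M = 4(12.0) + 9(1.007825) + 14.003074 + 2(15.994915)
    = 48.000000 + 9.070425 + 14.003074 + 31.989830 = 103.063329

103.0633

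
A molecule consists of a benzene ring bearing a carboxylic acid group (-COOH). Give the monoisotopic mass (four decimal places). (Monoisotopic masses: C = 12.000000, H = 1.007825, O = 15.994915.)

Atom tally by fragment:
  benzene ring core → C:6 H:6
  (− 1 ring H displaced by substituents)
  + COOH → C:1 H:1 O:2
Element totals:
  C: 7
  H: 6
  O: 2
Molecular formula: C7H6O2.
  M = 7(12.0) + 6(1.007825) + 2(15.994915)
    = 84.000000 + 6.046950 + 31.989830 = 122.036780

122.0368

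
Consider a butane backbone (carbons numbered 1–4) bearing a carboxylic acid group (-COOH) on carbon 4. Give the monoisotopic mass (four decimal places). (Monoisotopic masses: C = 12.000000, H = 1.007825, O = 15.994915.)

102.0681

Atom tally by fragment:
  CH3 → C:1 H:3
  CH2 → C:1 H:2
  CH2 → C:1 H:2
  CH2COOH → C:2 H:3 O:2
Element totals:
  C: 5
  H: 10
  O: 2
Molecular formula: C5H10O2.
  M = 5(12.0) + 10(1.007825) + 2(15.994915)
    = 60.000000 + 10.078250 + 31.989830 = 102.068080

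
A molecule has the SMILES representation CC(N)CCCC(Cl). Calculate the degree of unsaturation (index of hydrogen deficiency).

0

Atom tally by fragment:
  CH3 → C:1 H:3
  CH(NH2) → C:1 H:3 N:1
  CH2 → C:1 H:2
  CH2 → C:1 H:2
  CH2 → C:1 H:2
  CH2Cl → C:1 H:2 Cl:1
Element totals:
  C: 6
  H: 14
  Cl: 1
  N: 1
Molecular formula: C6H14ClN.
DoU = (2C + 2 + N − H − X) / 2 = (2·6 + 2 + 1 − 14 − 1) / 2 = 0.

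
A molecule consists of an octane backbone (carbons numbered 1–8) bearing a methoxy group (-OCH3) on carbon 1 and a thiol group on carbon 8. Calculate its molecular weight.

176.32 g/mol

Atom tally by fragment:
  CH3OCH2 → C:2 H:5 O:1
  CH2 → C:1 H:2
  CH2 → C:1 H:2
  CH2 → C:1 H:2
  CH2 → C:1 H:2
  CH2 → C:1 H:2
  CH2 → C:1 H:2
  CH2SH → C:1 H:3 S:1
Element totals:
  C: 9
  H: 20
  O: 1
  S: 1
Molecular formula: C9H20OS.
  M = 9(12.011) + 20(1.008) + 15.999 + 32.06
    = 108.099 + 20.160 + 15.999 + 32.060 = 176.318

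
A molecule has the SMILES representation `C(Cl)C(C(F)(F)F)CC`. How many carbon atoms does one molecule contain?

5

Atom tally by fragment:
  ClCH2 → C:1 H:2 Cl:1
  CH(CF3) → C:2 H:1 F:3
  CH2 → C:1 H:2
  CH3 → C:1 H:3
Element totals:
  C: 5
  H: 8
  Cl: 1
  F: 3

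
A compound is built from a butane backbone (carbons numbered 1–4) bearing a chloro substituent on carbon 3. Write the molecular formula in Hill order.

C4H9Cl

Atom tally by fragment:
  CH3 → C:1 H:3
  CH2 → C:1 H:2
  CH(Cl) → C:1 H:1 Cl:1
  CH3 → C:1 H:3
Element totals:
  C: 4
  H: 9
  Cl: 1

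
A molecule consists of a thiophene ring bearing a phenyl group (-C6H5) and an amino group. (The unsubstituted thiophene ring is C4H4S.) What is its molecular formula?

C10H9NS

Atom tally by fragment:
  thiophene ring core → C:4 H:4 S:1
  (− 2 ring H displaced by substituents)
  + C6H5 → C:6 H:5
  + NH2 → N:1 H:2
Element totals:
  C: 10
  H: 9
  N: 1
  S: 1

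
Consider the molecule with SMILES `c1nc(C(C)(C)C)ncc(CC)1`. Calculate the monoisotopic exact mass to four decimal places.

Atom tally by fragment:
  pyrimidine ring core → C:4 H:4 N:2
  (− 2 ring H displaced by substituents)
  + C(CH3)3 → C:4 H:9
  + C2H5 → C:2 H:5
Element totals:
  C: 10
  H: 16
  N: 2
Molecular formula: C10H16N2.
  M = 10(12.0) + 16(1.007825) + 2(14.003074)
    = 120.000000 + 16.125200 + 28.006148 = 164.131348

164.1313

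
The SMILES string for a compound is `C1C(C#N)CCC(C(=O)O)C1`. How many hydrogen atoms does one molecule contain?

11

Atom tally by fragment:
  cyclohexane ring core → C:6 H:12
  (− 2 ring H displaced by substituents)
  + CN → C:1 N:1
  + COOH → C:1 H:1 O:2
Element totals:
  C: 8
  H: 11
  N: 1
  O: 2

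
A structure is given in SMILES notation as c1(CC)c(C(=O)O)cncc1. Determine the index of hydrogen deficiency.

Atom tally by fragment:
  pyridine ring core → C:5 H:5 N:1
  (− 2 ring H displaced by substituents)
  + C2H5 → C:2 H:5
  + COOH → C:1 H:1 O:2
Element totals:
  C: 8
  H: 9
  N: 1
  O: 2
Molecular formula: C8H9NO2.
DoU = (2C + 2 + N − H − X) / 2 = (2·8 + 2 + 1 − 9 − 0) / 2 = 5.

5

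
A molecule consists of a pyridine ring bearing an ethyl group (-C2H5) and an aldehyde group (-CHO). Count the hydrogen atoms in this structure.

9

Atom tally by fragment:
  pyridine ring core → C:5 H:5 N:1
  (− 2 ring H displaced by substituents)
  + C2H5 → C:2 H:5
  + CHO → C:1 H:1 O:1
Element totals:
  C: 8
  H: 9
  N: 1
  O: 1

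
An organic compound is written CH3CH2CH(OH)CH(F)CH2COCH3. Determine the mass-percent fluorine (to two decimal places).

12.82%

Atom tally by fragment:
  CH3 → C:1 H:3
  CH2 → C:1 H:2
  CH(OH) → C:1 H:2 O:1
  CH(F) → C:1 H:1 F:1
  CH2COCH3 → C:3 H:5 O:1
Element totals:
  C: 7
  H: 13
  F: 1
  O: 2
Molecular formula: C7H13FO2.
Molar mass = 148.177 g/mol.
Mass from F: 1 × 18.998 = 18.998 g/mol.
%F = 18.998 / 148.177 × 100 = 12.82%.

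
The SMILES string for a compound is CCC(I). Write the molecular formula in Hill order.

C3H7I

Atom tally by fragment:
  CH3 → C:1 H:3
  CH2 → C:1 H:2
  CH2I → C:1 H:2 I:1
Element totals:
  C: 3
  H: 7
  I: 1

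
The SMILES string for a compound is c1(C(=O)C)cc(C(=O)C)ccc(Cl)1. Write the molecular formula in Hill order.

Atom tally by fragment:
  benzene ring core → C:6 H:6
  (− 3 ring H displaced by substituents)
  + COCH3 → C:2 H:3 O:1
  + COCH3 → C:2 H:3 O:1
  + Cl → Cl:1
Element totals:
  C: 10
  H: 9
  Cl: 1
  O: 2

C10H9ClO2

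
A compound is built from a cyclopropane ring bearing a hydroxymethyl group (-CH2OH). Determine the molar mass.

Atom tally by fragment:
  cyclopropane ring core → C:3 H:6
  (− 1 ring H displaced by substituents)
  + CH2OH → C:1 H:3 O:1
Element totals:
  C: 4
  H: 8
  O: 1
Molecular formula: C4H8O.
  M = 4(12.011) + 8(1.008) + 15.999
    = 48.044 + 8.064 + 15.999 = 72.107

72.11 g/mol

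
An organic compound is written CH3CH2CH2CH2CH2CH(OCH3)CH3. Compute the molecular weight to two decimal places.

Element totals:
  C: 8
  H: 18
  O: 1
Molecular formula: C8H18O.
  M = 8(12.011) + 18(1.008) + 15.999
    = 96.088 + 18.144 + 15.999 = 130.231

130.23 g/mol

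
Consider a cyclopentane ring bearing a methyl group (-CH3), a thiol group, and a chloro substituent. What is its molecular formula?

C6H11ClS

Atom tally by fragment:
  cyclopentane ring core → C:5 H:10
  (− 3 ring H displaced by substituents)
  + CH3 → C:1 H:3
  + SH → S:1 H:1
  + Cl → Cl:1
Element totals:
  C: 6
  H: 11
  Cl: 1
  S: 1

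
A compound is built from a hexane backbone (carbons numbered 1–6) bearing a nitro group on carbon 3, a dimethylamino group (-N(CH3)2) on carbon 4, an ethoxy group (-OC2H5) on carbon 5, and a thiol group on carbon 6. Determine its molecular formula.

Atom tally by fragment:
  CH3 → C:1 H:3
  CH2 → C:1 H:2
  CH(NO2) → C:1 H:1 N:1 O:2
  CH(N(CH3)2) → C:3 H:7 N:1
  CH(OC2H5) → C:3 H:6 O:1
  CH2SH → C:1 H:3 S:1
Element totals:
  C: 10
  H: 22
  N: 2
  O: 3
  S: 1

C10H22N2O3S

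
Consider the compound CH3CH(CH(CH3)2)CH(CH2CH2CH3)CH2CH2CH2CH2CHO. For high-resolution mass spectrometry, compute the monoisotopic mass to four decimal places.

Atom tally by fragment:
  CH3 → C:1 H:3
  CH(CH(CH3)2) → C:4 H:8
  CH(CH2CH2CH3) → C:4 H:8
  CH2 → C:1 H:2
  CH2 → C:1 H:2
  CH2 → C:1 H:2
  CH2CHO → C:2 H:3 O:1
Element totals:
  C: 14
  H: 28
  O: 1
Molecular formula: C14H28O.
  M = 14(12.0) + 28(1.007825) + 15.994915
    = 168.000000 + 28.219100 + 15.994915 = 212.214015

212.2140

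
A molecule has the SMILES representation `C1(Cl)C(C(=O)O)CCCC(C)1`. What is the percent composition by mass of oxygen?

18.11%

Atom tally by fragment:
  cyclohexane ring core → C:6 H:12
  (− 3 ring H displaced by substituents)
  + Cl → Cl:1
  + COOH → C:1 H:1 O:2
  + CH3 → C:1 H:3
Element totals:
  C: 8
  H: 13
  Cl: 1
  O: 2
Molecular formula: C8H13ClO2.
Molar mass = 176.640 g/mol.
Mass from O: 2 × 15.999 = 31.998 g/mol.
%O = 31.998 / 176.640 × 100 = 18.11%.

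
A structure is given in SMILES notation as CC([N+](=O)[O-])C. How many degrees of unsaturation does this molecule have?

1

Atom tally by fragment:
  CH3 → C:1 H:3
  CH(NO2) → C:1 H:1 N:1 O:2
  CH3 → C:1 H:3
Element totals:
  C: 3
  H: 7
  N: 1
  O: 2
Molecular formula: C3H7NO2.
DoU = (2C + 2 + N − H − X) / 2 = (2·3 + 2 + 1 − 7 − 0) / 2 = 1.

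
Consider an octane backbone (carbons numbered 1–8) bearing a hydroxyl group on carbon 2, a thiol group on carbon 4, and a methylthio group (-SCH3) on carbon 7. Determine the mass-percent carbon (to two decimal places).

Atom tally by fragment:
  CH3 → C:1 H:3
  CH(OH) → C:1 H:2 O:1
  CH2 → C:1 H:2
  CH(SH) → C:1 H:2 S:1
  CH2 → C:1 H:2
  CH2 → C:1 H:2
  CH(SCH3) → C:2 H:4 S:1
  CH3 → C:1 H:3
Element totals:
  C: 9
  H: 20
  O: 1
  S: 2
Molecular formula: C9H20OS2.
Molar mass = 208.378 g/mol.
Mass from C: 9 × 12.011 = 108.099 g/mol.
%C = 108.099 / 208.378 × 100 = 51.88%.

51.88%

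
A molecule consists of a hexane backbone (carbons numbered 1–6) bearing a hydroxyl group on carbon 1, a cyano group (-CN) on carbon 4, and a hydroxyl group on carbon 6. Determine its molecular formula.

Atom tally by fragment:
  HOCH2 → C:1 H:3 O:1
  CH2 → C:1 H:2
  CH2 → C:1 H:2
  CH(CN) → C:2 H:1 N:1
  CH2 → C:1 H:2
  CH2OH → C:1 H:3 O:1
Element totals:
  C: 7
  H: 13
  N: 1
  O: 2

C7H13NO2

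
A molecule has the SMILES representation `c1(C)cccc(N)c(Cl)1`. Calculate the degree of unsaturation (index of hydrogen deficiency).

Atom tally by fragment:
  benzene ring core → C:6 H:6
  (− 3 ring H displaced by substituents)
  + CH3 → C:1 H:3
  + NH2 → N:1 H:2
  + Cl → Cl:1
Element totals:
  C: 7
  H: 8
  Cl: 1
  N: 1
Molecular formula: C7H8ClN.
DoU = (2C + 2 + N − H − X) / 2 = (2·7 + 2 + 1 − 8 − 1) / 2 = 4.

4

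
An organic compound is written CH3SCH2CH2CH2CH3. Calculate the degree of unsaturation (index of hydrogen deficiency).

Atom tally by fragment:
  CH3SCH2 → C:2 H:5 S:1
  CH2 → C:1 H:2
  CH2 → C:1 H:2
  CH3 → C:1 H:3
Element totals:
  C: 5
  H: 12
  S: 1
Molecular formula: C5H12S.
DoU = (2C + 2 + N − H − X) / 2 = (2·5 + 2 + 0 − 12 − 0) / 2 = 0.

0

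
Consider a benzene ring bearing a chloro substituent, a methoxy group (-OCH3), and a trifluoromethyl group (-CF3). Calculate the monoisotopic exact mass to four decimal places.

Atom tally by fragment:
  benzene ring core → C:6 H:6
  (− 3 ring H displaced by substituents)
  + Cl → Cl:1
  + OCH3 → C:1 H:3 O:1
  + CF3 → C:1 F:3
Element totals:
  C: 8
  H: 6
  Cl: 1
  F: 3
  O: 1
Molecular formula: C8H6ClF3O.
  M = 8(12.0) + 6(1.007825) + 34.968853 + 3(18.998403) + 15.994915
    = 96.000000 + 6.046950 + 34.968853 + 56.995209 + 15.994915 = 210.005927

210.0059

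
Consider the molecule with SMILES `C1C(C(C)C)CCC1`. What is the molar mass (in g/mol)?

112.22 g/mol

Atom tally by fragment:
  cyclopentane ring core → C:5 H:10
  (− 1 ring H displaced by substituents)
  + CH(CH3)2 → C:3 H:7
Element totals:
  C: 8
  H: 16
Molecular formula: C8H16.
  M = 8(12.011) + 16(1.008)
    = 96.088 + 16.128 = 112.216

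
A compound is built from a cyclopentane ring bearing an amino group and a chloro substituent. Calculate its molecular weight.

119.59 g/mol

Atom tally by fragment:
  cyclopentane ring core → C:5 H:10
  (− 2 ring H displaced by substituents)
  + NH2 → N:1 H:2
  + Cl → Cl:1
Element totals:
  C: 5
  H: 10
  Cl: 1
  N: 1
Molecular formula: C5H10ClN.
  M = 5(12.011) + 10(1.008) + 35.45 + 14.007
    = 60.055 + 10.080 + 35.450 + 14.007 = 119.592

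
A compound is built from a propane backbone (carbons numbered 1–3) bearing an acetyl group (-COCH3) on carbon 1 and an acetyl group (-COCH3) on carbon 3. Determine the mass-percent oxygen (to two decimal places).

Atom tally by fragment:
  CH3COCH2 → C:3 H:5 O:1
  CH2 → C:1 H:2
  CH2COCH3 → C:3 H:5 O:1
Element totals:
  C: 7
  H: 12
  O: 2
Molecular formula: C7H12O2.
Molar mass = 128.171 g/mol.
Mass from O: 2 × 15.999 = 31.998 g/mol.
%O = 31.998 / 128.171 × 100 = 24.97%.

24.97%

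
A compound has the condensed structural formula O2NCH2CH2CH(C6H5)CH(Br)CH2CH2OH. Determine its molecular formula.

C12H16BrNO3

Atom tally by fragment:
  O2NCH2 → C:1 H:2 N:1 O:2
  CH2 → C:1 H:2
  CH(C6H5) → C:7 H:6
  CH(Br) → C:1 H:1 Br:1
  CH2CH2OH → C:2 H:5 O:1
Element totals:
  C: 12
  H: 16
  Br: 1
  N: 1
  O: 3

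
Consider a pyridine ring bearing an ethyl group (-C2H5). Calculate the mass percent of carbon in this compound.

78.46%

Atom tally by fragment:
  pyridine ring core → C:5 H:5 N:1
  (− 1 ring H displaced by substituents)
  + C2H5 → C:2 H:5
Element totals:
  C: 7
  H: 9
  N: 1
Molecular formula: C7H9N.
Molar mass = 107.156 g/mol.
Mass from C: 7 × 12.011 = 84.077 g/mol.
%C = 84.077 / 107.156 × 100 = 78.46%.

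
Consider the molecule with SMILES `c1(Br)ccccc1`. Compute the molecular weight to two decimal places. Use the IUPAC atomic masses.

Atom tally by fragment:
  benzene ring core → C:6 H:6
  (− 1 ring H displaced by substituents)
  + Br → Br:1
Element totals:
  C: 6
  H: 5
  Br: 1
Molecular formula: C6H5Br.
  M = 6(12.011) + 5(1.008) + 79.904
    = 72.066 + 5.040 + 79.904 = 157.010

157.01 g/mol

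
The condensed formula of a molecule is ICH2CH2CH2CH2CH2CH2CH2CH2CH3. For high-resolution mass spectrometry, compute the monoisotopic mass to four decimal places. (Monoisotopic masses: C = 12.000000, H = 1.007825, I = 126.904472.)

254.0531

Element totals:
  C: 9
  H: 19
  I: 1
Molecular formula: C9H19I.
  M = 9(12.0) + 19(1.007825) + 126.904472
    = 108.000000 + 19.148675 + 126.904472 = 254.053147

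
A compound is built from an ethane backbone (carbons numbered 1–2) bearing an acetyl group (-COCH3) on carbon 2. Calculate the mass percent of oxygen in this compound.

22.19%

Atom tally by fragment:
  CH3 → C:1 H:3
  CH2COCH3 → C:3 H:5 O:1
Element totals:
  C: 4
  H: 8
  O: 1
Molecular formula: C4H8O.
Molar mass = 72.107 g/mol.
Mass from O: 1 × 15.999 = 15.999 g/mol.
%O = 15.999 / 72.107 × 100 = 22.19%.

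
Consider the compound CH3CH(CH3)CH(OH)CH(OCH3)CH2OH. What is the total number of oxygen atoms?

3

Element totals:
  C: 7
  H: 16
  O: 3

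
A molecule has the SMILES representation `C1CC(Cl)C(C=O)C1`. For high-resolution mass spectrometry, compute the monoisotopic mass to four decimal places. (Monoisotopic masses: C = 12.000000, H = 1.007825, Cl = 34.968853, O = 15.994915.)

Atom tally by fragment:
  cyclopentane ring core → C:5 H:10
  (− 2 ring H displaced by substituents)
  + Cl → Cl:1
  + CHO → C:1 H:1 O:1
Element totals:
  C: 6
  H: 9
  Cl: 1
  O: 1
Molecular formula: C6H9ClO.
  M = 6(12.0) + 9(1.007825) + 34.968853 + 15.994915
    = 72.000000 + 9.070425 + 34.968853 + 15.994915 = 132.034193

132.0342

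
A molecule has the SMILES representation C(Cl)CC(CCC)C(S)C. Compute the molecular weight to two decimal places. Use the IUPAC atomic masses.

Atom tally by fragment:
  ClCH2 → C:1 H:2 Cl:1
  CH2 → C:1 H:2
  CH(CH2CH2CH3) → C:4 H:8
  CH(SH) → C:1 H:2 S:1
  CH3 → C:1 H:3
Element totals:
  C: 8
  H: 17
  Cl: 1
  S: 1
Molecular formula: C8H17ClS.
  M = 8(12.011) + 17(1.008) + 35.45 + 32.06
    = 96.088 + 17.136 + 35.450 + 32.060 = 180.734

180.73 g/mol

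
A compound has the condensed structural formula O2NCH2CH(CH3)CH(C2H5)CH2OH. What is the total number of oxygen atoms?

Element totals:
  C: 7
  H: 15
  N: 1
  O: 3

3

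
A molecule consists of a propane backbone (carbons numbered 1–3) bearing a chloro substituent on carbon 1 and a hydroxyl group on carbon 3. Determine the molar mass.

Atom tally by fragment:
  ClCH2 → C:1 H:2 Cl:1
  CH2 → C:1 H:2
  CH2OH → C:1 H:3 O:1
Element totals:
  C: 3
  H: 7
  Cl: 1
  O: 1
Molecular formula: C3H7ClO.
  M = 3(12.011) + 7(1.008) + 35.45 + 15.999
    = 36.033 + 7.056 + 35.450 + 15.999 = 94.538

94.54 g/mol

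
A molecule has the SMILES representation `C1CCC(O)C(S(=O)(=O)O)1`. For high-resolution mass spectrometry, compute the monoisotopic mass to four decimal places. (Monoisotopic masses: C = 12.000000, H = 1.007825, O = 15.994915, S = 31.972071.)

166.0300

Atom tally by fragment:
  cyclopentane ring core → C:5 H:10
  (− 2 ring H displaced by substituents)
  + OH → O:1 H:1
  + SO3H → S:1 O:3 H:1
Element totals:
  C: 5
  H: 10
  O: 4
  S: 1
Molecular formula: C5H10O4S.
  M = 5(12.0) + 10(1.007825) + 4(15.994915) + 31.972071
    = 60.000000 + 10.078250 + 63.979660 + 31.972071 = 166.029981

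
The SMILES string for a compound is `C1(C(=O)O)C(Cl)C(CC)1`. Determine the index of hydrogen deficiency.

2

Atom tally by fragment:
  cyclopropane ring core → C:3 H:6
  (− 3 ring H displaced by substituents)
  + COOH → C:1 H:1 O:2
  + Cl → Cl:1
  + C2H5 → C:2 H:5
Element totals:
  C: 6
  H: 9
  Cl: 1
  O: 2
Molecular formula: C6H9ClO2.
DoU = (2C + 2 + N − H − X) / 2 = (2·6 + 2 + 0 − 9 − 1) / 2 = 2.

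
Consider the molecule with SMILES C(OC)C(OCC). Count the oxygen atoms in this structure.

Atom tally by fragment:
  CH3OCH2 → C:2 H:5 O:1
  CH2OC2H5 → C:3 H:7 O:1
Element totals:
  C: 5
  H: 12
  O: 2

2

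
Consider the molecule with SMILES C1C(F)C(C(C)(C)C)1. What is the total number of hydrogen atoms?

Atom tally by fragment:
  cyclopropane ring core → C:3 H:6
  (− 2 ring H displaced by substituents)
  + F → F:1
  + C(CH3)3 → C:4 H:9
Element totals:
  C: 7
  H: 13
  F: 1

13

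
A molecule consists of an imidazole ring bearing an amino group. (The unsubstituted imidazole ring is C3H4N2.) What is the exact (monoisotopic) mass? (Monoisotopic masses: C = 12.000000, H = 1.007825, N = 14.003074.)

Atom tally by fragment:
  imidazole ring core → C:3 H:4 N:2
  (− 1 ring H displaced by substituents)
  + NH2 → N:1 H:2
Element totals:
  C: 3
  H: 5
  N: 3
Molecular formula: C3H5N3.
  M = 3(12.0) + 5(1.007825) + 3(14.003074)
    = 36.000000 + 5.039125 + 42.009222 = 83.048347

83.0483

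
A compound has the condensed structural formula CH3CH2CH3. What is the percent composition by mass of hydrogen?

Element totals:
  C: 3
  H: 8
Molecular formula: C3H8.
Molar mass = 44.097 g/mol.
Mass from H: 8 × 1.008 = 8.064 g/mol.
%H = 8.064 / 44.097 × 100 = 18.29%.

18.29%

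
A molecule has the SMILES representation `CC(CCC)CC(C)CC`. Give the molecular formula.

Atom tally by fragment:
  CH3 → C:1 H:3
  CH(CH2CH2CH3) → C:4 H:8
  CH2 → C:1 H:2
  CH(CH3) → C:2 H:4
  CH2 → C:1 H:2
  CH3 → C:1 H:3
Element totals:
  C: 10
  H: 22

C10H22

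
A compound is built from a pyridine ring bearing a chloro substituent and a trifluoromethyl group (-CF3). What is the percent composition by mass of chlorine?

19.53%

Atom tally by fragment:
  pyridine ring core → C:5 H:5 N:1
  (− 2 ring H displaced by substituents)
  + Cl → Cl:1
  + CF3 → C:1 F:3
Element totals:
  C: 6
  H: 3
  Cl: 1
  F: 3
  N: 1
Molecular formula: C6H3ClF3N.
Molar mass = 181.541 g/mol.
Mass from Cl: 1 × 35.45 = 35.450 g/mol.
%Cl = 35.450 / 181.541 × 100 = 19.53%.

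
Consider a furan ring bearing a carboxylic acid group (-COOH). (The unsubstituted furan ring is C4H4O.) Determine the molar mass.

Atom tally by fragment:
  furan ring core → C:4 H:4 O:1
  (− 1 ring H displaced by substituents)
  + COOH → C:1 H:1 O:2
Element totals:
  C: 5
  H: 4
  O: 3
Molecular formula: C5H4O3.
  M = 5(12.011) + 4(1.008) + 3(15.999)
    = 60.055 + 4.032 + 47.997 = 112.084

112.08 g/mol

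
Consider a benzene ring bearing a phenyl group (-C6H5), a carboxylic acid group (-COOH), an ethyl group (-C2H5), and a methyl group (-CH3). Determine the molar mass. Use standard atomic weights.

240.30 g/mol

Atom tally by fragment:
  benzene ring core → C:6 H:6
  (− 4 ring H displaced by substituents)
  + C6H5 → C:6 H:5
  + COOH → C:1 H:1 O:2
  + C2H5 → C:2 H:5
  + CH3 → C:1 H:3
Element totals:
  C: 16
  H: 16
  O: 2
Molecular formula: C16H16O2.
  M = 16(12.011) + 16(1.008) + 2(15.999)
    = 192.176 + 16.128 + 31.998 = 240.302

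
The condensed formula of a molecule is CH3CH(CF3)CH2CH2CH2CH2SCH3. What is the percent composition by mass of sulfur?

16.01%

Atom tally by fragment:
  CH3 → C:1 H:3
  CH(CF3) → C:2 H:1 F:3
  CH2 → C:1 H:2
  CH2 → C:1 H:2
  CH2 → C:1 H:2
  CH2SCH3 → C:2 H:5 S:1
Element totals:
  C: 8
  H: 15
  F: 3
  S: 1
Molecular formula: C8H15F3S.
Molar mass = 200.262 g/mol.
Mass from S: 1 × 32.06 = 32.060 g/mol.
%S = 32.060 / 200.262 × 100 = 16.01%.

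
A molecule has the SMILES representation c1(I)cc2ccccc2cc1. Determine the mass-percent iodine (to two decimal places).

49.95%

Atom tally by fragment:
  naphthalene ring system core → C:10 H:8
  (− 1 ring H displaced by substituents)
  + I → I:1
Element totals:
  C: 10
  H: 7
  I: 1
Molecular formula: C10H7I.
Molar mass = 254.070 g/mol.
Mass from I: 1 × 126.904 = 126.904 g/mol.
%I = 126.904 / 254.070 × 100 = 49.95%.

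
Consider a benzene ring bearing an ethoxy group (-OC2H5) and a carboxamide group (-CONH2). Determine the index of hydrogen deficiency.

Atom tally by fragment:
  benzene ring core → C:6 H:6
  (− 2 ring H displaced by substituents)
  + OC2H5 → C:2 H:5 O:1
  + CONH2 → C:1 H:2 O:1 N:1
Element totals:
  C: 9
  H: 11
  N: 1
  O: 2
Molecular formula: C9H11NO2.
DoU = (2C + 2 + N − H − X) / 2 = (2·9 + 2 + 1 − 11 − 0) / 2 = 5.

5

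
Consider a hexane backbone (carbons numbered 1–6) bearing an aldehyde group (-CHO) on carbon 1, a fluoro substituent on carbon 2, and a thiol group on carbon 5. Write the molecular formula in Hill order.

C7H13FOS

Atom tally by fragment:
  OHCCH2 → C:2 H:3 O:1
  CH(F) → C:1 H:1 F:1
  CH2 → C:1 H:2
  CH2 → C:1 H:2
  CH(SH) → C:1 H:2 S:1
  CH3 → C:1 H:3
Element totals:
  C: 7
  H: 13
  F: 1
  O: 1
  S: 1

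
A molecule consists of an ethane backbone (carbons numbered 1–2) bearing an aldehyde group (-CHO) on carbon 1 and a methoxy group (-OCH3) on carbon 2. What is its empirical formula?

Atom tally by fragment:
  OHCCH2 → C:2 H:3 O:1
  CH2OCH3 → C:2 H:5 O:1
Element totals:
  C: 4
  H: 8
  O: 2
Molecular formula: C4H8O2.
gcd of subscripts = 2; dividing each by 2:
  C: 4/2 = 2
  H: 8/2 = 4
  O: 2/2 = 1

C2H4O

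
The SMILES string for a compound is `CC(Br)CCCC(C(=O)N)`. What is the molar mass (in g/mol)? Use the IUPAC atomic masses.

Atom tally by fragment:
  CH3 → C:1 H:3
  CH(Br) → C:1 H:1 Br:1
  CH2 → C:1 H:2
  CH2 → C:1 H:2
  CH2 → C:1 H:2
  CH2CONH2 → C:2 H:4 O:1 N:1
Element totals:
  C: 7
  H: 14
  Br: 1
  N: 1
  O: 1
Molecular formula: C7H14BrNO.
  M = 7(12.011) + 14(1.008) + 79.904 + 14.007 + 15.999
    = 84.077 + 14.112 + 79.904 + 14.007 + 15.999 = 208.099

208.10 g/mol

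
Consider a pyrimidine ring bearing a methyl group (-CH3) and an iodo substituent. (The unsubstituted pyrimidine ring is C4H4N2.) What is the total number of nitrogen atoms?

2

Atom tally by fragment:
  pyrimidine ring core → C:4 H:4 N:2
  (− 2 ring H displaced by substituents)
  + CH3 → C:1 H:3
  + I → I:1
Element totals:
  C: 5
  H: 5
  I: 1
  N: 2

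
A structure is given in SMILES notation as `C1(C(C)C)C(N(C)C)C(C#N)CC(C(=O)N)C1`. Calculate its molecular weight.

Atom tally by fragment:
  cyclohexane ring core → C:6 H:12
  (− 4 ring H displaced by substituents)
  + CH(CH3)2 → C:3 H:7
  + N(CH3)2 → N:1 C:2 H:6
  + CN → C:1 N:1
  + CONH2 → C:1 H:2 O:1 N:1
Element totals:
  C: 13
  H: 23
  N: 3
  O: 1
Molecular formula: C13H23N3O.
  M = 13(12.011) + 23(1.008) + 3(14.007) + 15.999
    = 156.143 + 23.184 + 42.021 + 15.999 = 237.347

237.35 g/mol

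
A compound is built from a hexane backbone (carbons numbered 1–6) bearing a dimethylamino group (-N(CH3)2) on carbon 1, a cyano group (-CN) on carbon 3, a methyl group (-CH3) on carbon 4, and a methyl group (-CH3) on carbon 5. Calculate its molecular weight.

182.31 g/mol

Atom tally by fragment:
  (CH3)2NCH2 → C:3 H:8 N:1
  CH2 → C:1 H:2
  CH(CN) → C:2 H:1 N:1
  CH(CH3) → C:2 H:4
  CH(CH3) → C:2 H:4
  CH3 → C:1 H:3
Element totals:
  C: 11
  H: 22
  N: 2
Molecular formula: C11H22N2.
  M = 11(12.011) + 22(1.008) + 2(14.007)
    = 132.121 + 22.176 + 28.014 = 182.311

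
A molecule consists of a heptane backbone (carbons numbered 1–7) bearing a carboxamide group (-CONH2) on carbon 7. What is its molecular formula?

Atom tally by fragment:
  CH3 → C:1 H:3
  CH2 → C:1 H:2
  CH2 → C:1 H:2
  CH2 → C:1 H:2
  CH2 → C:1 H:2
  CH2 → C:1 H:2
  CH2CONH2 → C:2 H:4 O:1 N:1
Element totals:
  C: 8
  H: 17
  N: 1
  O: 1

C8H17NO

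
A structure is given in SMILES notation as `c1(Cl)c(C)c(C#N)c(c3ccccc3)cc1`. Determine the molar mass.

227.69 g/mol

Atom tally by fragment:
  benzene ring core → C:6 H:6
  (− 4 ring H displaced by substituents)
  + Cl → Cl:1
  + CH3 → C:1 H:3
  + CN → C:1 N:1
  + C6H5 → C:6 H:5
Element totals:
  C: 14
  H: 10
  Cl: 1
  N: 1
Molecular formula: C14H10ClN.
  M = 14(12.011) + 10(1.008) + 35.45 + 14.007
    = 168.154 + 10.080 + 35.450 + 14.007 = 227.691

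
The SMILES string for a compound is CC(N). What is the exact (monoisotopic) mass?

45.0578

Atom tally by fragment:
  CH3 → C:1 H:3
  CH2NH2 → C:1 H:4 N:1
Element totals:
  C: 2
  H: 7
  N: 1
Molecular formula: C2H7N.
  M = 2(12.0) + 7(1.007825) + 14.003074
    = 24.000000 + 7.054775 + 14.003074 = 45.057849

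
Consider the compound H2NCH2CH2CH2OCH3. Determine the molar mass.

89.14 g/mol

Atom tally by fragment:
  H2NCH2 → C:1 H:4 N:1
  CH2 → C:1 H:2
  CH2OCH3 → C:2 H:5 O:1
Element totals:
  C: 4
  H: 11
  N: 1
  O: 1
Molecular formula: C4H11NO.
  M = 4(12.011) + 11(1.008) + 14.007 + 15.999
    = 48.044 + 11.088 + 14.007 + 15.999 = 89.138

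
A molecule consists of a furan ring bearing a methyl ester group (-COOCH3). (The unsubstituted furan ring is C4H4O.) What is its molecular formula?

Atom tally by fragment:
  furan ring core → C:4 H:4 O:1
  (− 1 ring H displaced by substituents)
  + COOCH3 → C:2 H:3 O:2
Element totals:
  C: 6
  H: 6
  O: 3

C6H6O3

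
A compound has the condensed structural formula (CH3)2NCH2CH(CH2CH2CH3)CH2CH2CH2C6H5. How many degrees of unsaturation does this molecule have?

4

Element totals:
  C: 16
  H: 27
  N: 1
Molecular formula: C16H27N.
DoU = (2C + 2 + N − H − X) / 2 = (2·16 + 2 + 1 − 27 − 0) / 2 = 4.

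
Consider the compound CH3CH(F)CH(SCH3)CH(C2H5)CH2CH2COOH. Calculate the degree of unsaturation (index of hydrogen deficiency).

1

Element totals:
  C: 10
  H: 19
  F: 1
  O: 2
  S: 1
Molecular formula: C10H19FO2S.
DoU = (2C + 2 + N − H − X) / 2 = (2·10 + 2 + 0 − 19 − 1) / 2 = 1.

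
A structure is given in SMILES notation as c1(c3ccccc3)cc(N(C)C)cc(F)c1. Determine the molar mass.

215.27 g/mol

Atom tally by fragment:
  benzene ring core → C:6 H:6
  (− 3 ring H displaced by substituents)
  + C6H5 → C:6 H:5
  + N(CH3)2 → N:1 C:2 H:6
  + F → F:1
Element totals:
  C: 14
  H: 14
  F: 1
  N: 1
Molecular formula: C14H14FN.
  M = 14(12.011) + 14(1.008) + 18.998 + 14.007
    = 168.154 + 14.112 + 18.998 + 14.007 = 215.271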